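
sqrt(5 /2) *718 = 359 *sqrt(10) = 1135.26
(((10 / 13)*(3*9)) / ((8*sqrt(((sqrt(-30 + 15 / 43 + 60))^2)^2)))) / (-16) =-129 / 24128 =-0.01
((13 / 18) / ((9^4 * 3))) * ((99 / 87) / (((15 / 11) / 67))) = 105391 / 51372630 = 0.00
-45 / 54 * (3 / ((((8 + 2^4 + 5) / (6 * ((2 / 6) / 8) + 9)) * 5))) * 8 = -1.28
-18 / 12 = -3 / 2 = -1.50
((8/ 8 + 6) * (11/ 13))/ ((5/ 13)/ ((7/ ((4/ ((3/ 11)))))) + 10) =1617/ 2950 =0.55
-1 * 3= -3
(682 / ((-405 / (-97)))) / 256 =33077 / 51840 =0.64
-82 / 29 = -2.83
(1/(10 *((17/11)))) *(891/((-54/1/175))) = -12705/68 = -186.84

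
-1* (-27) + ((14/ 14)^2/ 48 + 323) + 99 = 21553/ 48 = 449.02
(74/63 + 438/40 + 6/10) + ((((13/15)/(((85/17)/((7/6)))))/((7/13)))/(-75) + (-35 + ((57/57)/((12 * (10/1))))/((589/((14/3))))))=-1550168456/69575625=-22.28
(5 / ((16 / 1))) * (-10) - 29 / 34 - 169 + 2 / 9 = -211453 / 1224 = -172.76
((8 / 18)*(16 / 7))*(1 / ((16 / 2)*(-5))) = -8 / 315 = -0.03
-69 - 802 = -871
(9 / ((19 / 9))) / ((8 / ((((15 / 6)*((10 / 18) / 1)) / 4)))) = 225 / 1216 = 0.19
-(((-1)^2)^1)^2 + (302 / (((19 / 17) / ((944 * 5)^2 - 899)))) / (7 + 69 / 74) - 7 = 8463578980692 / 11153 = 758861201.53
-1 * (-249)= 249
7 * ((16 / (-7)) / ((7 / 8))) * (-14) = 256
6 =6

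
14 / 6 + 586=1765 / 3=588.33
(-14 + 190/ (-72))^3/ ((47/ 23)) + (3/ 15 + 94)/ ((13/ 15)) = -61163146285/ 28506816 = -2145.56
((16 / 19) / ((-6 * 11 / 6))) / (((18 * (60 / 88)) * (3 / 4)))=-64 / 7695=-0.01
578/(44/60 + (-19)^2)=4335/2713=1.60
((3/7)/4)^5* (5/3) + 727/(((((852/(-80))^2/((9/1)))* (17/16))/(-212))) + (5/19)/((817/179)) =-263520183131025331425/22894514219537408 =-11510.19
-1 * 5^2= -25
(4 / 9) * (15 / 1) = 6.67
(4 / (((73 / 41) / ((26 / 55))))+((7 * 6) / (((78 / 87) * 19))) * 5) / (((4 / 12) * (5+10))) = 13278883 / 4958525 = 2.68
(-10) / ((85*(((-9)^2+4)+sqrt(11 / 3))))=-0.00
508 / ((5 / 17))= 8636 / 5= 1727.20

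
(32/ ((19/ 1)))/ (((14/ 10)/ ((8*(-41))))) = -394.59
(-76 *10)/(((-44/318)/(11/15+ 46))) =2823628/11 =256693.45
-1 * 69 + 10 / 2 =-64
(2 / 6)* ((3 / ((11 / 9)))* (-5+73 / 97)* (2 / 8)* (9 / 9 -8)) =6489 / 1067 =6.08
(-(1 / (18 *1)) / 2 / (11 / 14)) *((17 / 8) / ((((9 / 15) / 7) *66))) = -4165 / 313632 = -0.01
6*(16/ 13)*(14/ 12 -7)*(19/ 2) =-5320/ 13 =-409.23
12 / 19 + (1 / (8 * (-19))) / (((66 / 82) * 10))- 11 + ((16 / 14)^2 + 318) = 759317431 / 2457840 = 308.94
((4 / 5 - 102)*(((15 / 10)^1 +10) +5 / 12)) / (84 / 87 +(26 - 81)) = 1049191 / 47010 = 22.32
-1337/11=-121.55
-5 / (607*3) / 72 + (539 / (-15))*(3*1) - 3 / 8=-17728807 / 163890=-108.18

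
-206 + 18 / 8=-815 / 4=-203.75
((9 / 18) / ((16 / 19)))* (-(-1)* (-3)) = -57 / 32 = -1.78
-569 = -569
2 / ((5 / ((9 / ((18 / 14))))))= 14 / 5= 2.80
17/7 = 2.43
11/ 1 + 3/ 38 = 421/ 38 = 11.08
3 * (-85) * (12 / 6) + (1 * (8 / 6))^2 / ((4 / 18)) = -502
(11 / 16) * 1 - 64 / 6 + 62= 2497 / 48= 52.02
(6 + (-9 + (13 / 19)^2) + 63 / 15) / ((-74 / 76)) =-6022 / 3515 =-1.71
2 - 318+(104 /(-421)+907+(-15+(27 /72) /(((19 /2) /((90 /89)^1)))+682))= 1790873183 /1423822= 1257.79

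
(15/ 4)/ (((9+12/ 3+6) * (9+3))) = 5/ 304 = 0.02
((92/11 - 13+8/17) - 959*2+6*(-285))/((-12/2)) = 226405/374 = 605.36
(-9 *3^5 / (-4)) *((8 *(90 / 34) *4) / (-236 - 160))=-21870 / 187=-116.95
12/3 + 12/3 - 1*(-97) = 105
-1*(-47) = 47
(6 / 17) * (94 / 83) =564 / 1411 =0.40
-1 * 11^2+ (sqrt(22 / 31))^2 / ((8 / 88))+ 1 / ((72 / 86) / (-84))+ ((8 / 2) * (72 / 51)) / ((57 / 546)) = -4789238 / 30039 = -159.43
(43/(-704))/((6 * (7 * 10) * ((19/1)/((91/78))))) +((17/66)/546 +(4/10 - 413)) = -16436381179/39836160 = -412.60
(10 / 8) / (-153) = -5 / 612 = -0.01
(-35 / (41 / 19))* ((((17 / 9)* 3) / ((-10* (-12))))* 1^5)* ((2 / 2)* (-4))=2261 / 738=3.06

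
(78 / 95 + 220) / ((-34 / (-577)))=356009 / 95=3747.46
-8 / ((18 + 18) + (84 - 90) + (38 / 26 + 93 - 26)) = -13 / 160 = -0.08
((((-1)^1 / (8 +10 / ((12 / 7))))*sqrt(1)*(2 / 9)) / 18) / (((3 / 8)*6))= -8 / 20169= -0.00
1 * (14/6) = 7/3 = 2.33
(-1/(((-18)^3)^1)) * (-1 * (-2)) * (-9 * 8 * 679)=-1358/81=-16.77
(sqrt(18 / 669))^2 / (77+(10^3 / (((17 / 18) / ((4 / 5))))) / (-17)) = 1734 / 1751219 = 0.00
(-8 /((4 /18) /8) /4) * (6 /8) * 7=-378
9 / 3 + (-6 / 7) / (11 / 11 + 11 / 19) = 86 / 35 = 2.46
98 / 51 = 1.92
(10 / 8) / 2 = 5 / 8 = 0.62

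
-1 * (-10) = 10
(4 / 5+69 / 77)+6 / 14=2.12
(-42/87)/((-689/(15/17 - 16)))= -3598/339677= -0.01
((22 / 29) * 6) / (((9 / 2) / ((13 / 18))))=572 / 783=0.73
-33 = -33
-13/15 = -0.87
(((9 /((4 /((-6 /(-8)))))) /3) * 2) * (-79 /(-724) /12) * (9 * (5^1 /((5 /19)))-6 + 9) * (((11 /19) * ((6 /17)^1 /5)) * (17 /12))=226809 /2200960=0.10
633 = 633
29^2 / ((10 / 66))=27753 / 5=5550.60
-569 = -569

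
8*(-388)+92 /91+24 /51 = -4799596 /1547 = -3102.52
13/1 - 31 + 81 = 63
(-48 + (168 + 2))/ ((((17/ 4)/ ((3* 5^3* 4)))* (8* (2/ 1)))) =2691.18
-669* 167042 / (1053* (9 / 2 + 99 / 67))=-4991549044 / 281151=-17753.98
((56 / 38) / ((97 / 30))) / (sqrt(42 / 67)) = 20 * sqrt(2814) / 1843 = 0.58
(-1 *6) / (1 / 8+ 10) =-16 / 27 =-0.59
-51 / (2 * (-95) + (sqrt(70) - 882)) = 17 * sqrt(70) / 383038 + 9112 / 191519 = 0.05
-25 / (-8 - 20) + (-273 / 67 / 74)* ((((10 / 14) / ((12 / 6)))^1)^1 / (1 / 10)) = 48325 / 69412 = 0.70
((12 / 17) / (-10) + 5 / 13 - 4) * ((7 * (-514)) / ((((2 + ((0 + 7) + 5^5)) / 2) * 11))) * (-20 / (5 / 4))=-234474464 / 19046885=-12.31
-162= -162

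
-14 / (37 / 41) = -574 / 37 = -15.51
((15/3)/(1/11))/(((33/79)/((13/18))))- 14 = 4379/54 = 81.09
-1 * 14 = -14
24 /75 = 8 /25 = 0.32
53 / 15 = 3.53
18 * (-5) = -90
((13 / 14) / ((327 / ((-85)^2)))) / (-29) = -93925 / 132762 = -0.71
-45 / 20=-9 / 4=-2.25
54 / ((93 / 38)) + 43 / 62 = 1411 / 62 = 22.76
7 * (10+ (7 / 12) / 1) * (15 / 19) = 4445 / 76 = 58.49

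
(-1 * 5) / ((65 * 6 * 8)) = -1 / 624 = -0.00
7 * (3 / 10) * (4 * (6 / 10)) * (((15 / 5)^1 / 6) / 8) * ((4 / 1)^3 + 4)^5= 11449726848 / 25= 457989073.92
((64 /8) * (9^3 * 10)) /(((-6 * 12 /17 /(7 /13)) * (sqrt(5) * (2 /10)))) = -96390 * sqrt(5) /13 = -16579.58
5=5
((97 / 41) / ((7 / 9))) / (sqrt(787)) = 873* sqrt(787) / 225869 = 0.11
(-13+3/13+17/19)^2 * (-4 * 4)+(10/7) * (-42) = -141300364/61009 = -2316.06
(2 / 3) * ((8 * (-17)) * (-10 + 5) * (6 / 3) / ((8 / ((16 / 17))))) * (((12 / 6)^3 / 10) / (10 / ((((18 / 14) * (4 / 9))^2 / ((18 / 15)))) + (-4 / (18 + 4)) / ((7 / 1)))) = 2.32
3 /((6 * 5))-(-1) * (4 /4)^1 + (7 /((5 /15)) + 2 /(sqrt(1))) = 241 /10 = 24.10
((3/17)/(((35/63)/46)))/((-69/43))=-774/85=-9.11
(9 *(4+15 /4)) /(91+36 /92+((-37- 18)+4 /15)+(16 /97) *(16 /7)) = 65357145 /34702532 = 1.88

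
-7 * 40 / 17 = -280 / 17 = -16.47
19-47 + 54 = 26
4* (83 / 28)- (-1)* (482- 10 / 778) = 1344738 / 2723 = 493.84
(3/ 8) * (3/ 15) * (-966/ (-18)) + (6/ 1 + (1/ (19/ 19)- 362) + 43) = -12319/ 40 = -307.98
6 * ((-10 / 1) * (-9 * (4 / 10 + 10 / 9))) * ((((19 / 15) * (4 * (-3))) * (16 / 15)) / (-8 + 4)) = 82688 / 25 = 3307.52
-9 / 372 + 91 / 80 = 2761 / 2480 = 1.11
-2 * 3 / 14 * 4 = -12 / 7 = -1.71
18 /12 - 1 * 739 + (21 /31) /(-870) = -3315066 /4495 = -737.50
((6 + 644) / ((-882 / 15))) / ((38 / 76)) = -3250 / 147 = -22.11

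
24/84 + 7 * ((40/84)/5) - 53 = -1093/21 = -52.05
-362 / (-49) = 7.39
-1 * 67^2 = -4489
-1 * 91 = -91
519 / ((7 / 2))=1038 / 7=148.29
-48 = -48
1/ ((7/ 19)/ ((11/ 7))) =209/ 49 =4.27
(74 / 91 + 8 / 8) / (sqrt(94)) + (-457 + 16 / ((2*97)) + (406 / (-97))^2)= -4134301 / 9409 + 165*sqrt(94) / 8554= -439.21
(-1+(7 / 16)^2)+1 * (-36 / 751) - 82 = -15929665 / 192256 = -82.86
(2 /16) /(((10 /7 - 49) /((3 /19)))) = -7 /16872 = -0.00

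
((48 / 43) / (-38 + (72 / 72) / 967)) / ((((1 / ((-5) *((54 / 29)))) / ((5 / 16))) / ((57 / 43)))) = 44646390 / 394060729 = 0.11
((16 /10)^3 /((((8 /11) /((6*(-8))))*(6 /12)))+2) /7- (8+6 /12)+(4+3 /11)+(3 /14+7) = -711924 /9625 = -73.97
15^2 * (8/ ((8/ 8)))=1800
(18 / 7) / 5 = 0.51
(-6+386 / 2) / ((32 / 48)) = 561 / 2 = 280.50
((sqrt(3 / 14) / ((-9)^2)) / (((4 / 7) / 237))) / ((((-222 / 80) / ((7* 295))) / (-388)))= 684363.41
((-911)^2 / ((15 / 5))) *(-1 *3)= -829921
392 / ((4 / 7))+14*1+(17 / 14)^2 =137489 / 196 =701.47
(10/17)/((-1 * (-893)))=10/15181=0.00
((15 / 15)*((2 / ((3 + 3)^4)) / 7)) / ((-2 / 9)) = -1 / 1008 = -0.00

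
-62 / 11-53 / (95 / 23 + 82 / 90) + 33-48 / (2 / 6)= -7298099 / 57398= -127.15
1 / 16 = 0.06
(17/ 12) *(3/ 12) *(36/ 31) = 51/ 124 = 0.41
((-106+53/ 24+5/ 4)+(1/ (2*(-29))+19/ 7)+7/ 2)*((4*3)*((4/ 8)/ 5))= -469391/ 4060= -115.61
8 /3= 2.67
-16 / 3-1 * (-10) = 14 / 3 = 4.67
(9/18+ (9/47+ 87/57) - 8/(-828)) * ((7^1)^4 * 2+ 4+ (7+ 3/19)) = 37654491775/3512169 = 10721.15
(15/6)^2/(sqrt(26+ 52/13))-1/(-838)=1/838+ 5 * sqrt(30)/24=1.14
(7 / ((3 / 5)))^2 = 1225 / 9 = 136.11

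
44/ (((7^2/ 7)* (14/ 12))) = 264/ 49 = 5.39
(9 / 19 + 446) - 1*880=-8237 / 19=-433.53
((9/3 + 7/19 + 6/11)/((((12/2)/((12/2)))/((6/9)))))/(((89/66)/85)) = 278120/1691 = 164.47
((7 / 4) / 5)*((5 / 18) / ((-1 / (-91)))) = 8.85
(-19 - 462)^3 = -111284641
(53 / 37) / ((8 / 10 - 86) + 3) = -265 / 15207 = -0.02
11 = 11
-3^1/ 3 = -1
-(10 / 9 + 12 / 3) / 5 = -46 / 45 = -1.02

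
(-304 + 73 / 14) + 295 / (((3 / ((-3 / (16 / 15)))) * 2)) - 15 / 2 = -99583 / 224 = -444.57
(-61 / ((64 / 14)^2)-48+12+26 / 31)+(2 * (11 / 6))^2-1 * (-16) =-2467211 / 285696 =-8.64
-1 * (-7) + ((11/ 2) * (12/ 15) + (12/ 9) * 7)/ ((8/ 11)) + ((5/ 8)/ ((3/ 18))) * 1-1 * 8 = 649/ 30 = 21.63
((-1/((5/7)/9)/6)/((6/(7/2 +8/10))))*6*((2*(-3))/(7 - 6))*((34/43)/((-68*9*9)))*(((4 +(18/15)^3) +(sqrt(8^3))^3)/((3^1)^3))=-14336*sqrt(2)/6075 - 1253/759375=-3.34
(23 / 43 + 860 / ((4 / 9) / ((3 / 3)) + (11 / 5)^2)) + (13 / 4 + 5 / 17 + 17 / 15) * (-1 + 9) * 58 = 30424223357 / 13037385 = 2333.61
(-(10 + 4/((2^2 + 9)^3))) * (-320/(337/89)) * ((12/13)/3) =260.08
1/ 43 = 0.02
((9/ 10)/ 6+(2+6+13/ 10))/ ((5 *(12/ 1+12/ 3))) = 189/ 1600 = 0.12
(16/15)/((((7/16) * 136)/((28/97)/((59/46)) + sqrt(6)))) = 5888/1459365 + 32 * sqrt(6)/1785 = 0.05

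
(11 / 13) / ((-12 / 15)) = -55 / 52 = -1.06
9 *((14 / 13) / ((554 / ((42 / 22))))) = 1323 / 39611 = 0.03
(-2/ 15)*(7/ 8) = -7/ 60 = -0.12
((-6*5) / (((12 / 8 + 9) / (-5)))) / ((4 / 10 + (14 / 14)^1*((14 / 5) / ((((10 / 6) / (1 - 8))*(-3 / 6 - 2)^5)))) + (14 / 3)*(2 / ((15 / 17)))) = 35156250 / 27311977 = 1.29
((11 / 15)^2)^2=14641 / 50625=0.29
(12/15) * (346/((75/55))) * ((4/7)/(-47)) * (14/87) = -0.40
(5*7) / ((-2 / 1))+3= -29 / 2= -14.50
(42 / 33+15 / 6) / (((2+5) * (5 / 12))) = 498 / 385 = 1.29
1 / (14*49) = 1 / 686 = 0.00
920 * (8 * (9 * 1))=66240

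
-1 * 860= -860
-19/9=-2.11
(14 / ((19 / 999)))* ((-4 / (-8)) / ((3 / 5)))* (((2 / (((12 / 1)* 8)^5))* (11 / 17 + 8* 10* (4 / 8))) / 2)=894845 / 292628201472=0.00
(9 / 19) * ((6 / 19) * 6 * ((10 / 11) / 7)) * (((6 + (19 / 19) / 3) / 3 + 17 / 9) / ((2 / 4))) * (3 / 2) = 38880 / 27797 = 1.40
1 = 1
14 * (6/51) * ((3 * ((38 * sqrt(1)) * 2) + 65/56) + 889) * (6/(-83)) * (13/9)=-814021/4233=-192.30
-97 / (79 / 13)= -1261 / 79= -15.96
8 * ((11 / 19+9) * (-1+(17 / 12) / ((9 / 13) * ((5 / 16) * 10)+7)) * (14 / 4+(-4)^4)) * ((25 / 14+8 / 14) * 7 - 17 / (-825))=-4148910408916 / 14938275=-277736.91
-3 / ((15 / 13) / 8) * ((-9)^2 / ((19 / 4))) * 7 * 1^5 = -235872 / 95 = -2482.86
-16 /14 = -8 /7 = -1.14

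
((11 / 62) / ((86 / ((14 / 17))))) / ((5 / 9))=693 / 226610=0.00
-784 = -784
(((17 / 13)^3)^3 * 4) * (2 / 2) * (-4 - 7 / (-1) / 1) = 1423054517964 / 10604499373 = 134.19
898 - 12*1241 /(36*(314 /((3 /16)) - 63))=4340589 /4835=897.74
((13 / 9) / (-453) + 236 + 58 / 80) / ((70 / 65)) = 501859709 / 2283120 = 219.81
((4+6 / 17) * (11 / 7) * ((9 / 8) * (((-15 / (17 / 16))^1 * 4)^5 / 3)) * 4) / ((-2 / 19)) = 9457915605811200000 / 168962983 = 55976258455.45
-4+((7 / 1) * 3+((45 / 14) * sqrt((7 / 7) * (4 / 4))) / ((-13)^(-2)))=7843 / 14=560.21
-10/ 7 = -1.43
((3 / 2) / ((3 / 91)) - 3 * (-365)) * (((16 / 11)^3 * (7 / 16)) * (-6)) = -12262656 / 1331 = -9213.11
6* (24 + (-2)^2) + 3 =171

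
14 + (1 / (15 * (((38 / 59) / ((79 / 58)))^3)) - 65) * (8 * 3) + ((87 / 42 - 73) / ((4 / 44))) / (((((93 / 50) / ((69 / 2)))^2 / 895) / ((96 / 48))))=-21628023357767503078893 / 45012819351080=-480485863.13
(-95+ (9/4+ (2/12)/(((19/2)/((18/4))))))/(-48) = 7043/3648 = 1.93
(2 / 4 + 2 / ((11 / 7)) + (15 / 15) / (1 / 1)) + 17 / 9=4.66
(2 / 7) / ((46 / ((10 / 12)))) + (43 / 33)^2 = 597193 / 350658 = 1.70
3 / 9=1 / 3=0.33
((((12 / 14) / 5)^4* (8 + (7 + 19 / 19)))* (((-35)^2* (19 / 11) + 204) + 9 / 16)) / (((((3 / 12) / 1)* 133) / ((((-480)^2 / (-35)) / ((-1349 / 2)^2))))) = -78047028707328 / 5593304185055125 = -0.01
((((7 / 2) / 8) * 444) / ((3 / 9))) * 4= 2331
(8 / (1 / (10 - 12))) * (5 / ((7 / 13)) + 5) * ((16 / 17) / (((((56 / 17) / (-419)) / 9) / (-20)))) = -241344000 / 49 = -4925387.76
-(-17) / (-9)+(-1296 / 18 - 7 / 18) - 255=-5927 / 18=-329.28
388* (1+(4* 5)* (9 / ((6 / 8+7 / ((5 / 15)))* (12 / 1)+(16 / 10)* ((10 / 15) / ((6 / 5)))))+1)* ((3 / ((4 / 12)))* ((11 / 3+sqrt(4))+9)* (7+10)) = 5514836448 / 2357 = 2339769.39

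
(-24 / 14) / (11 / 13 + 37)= -13 / 287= -0.05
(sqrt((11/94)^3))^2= 1331/830584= 0.00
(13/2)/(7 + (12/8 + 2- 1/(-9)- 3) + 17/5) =585/991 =0.59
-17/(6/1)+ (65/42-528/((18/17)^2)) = -89255/189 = -472.25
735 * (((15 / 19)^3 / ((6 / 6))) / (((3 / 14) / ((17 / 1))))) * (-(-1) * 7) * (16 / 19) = 22041180000 / 130321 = 169129.92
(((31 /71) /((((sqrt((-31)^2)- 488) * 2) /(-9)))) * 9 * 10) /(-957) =-4185 /10350593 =-0.00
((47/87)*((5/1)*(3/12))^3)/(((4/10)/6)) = 29375/1856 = 15.83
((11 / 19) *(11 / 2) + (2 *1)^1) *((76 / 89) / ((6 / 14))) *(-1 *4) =-11032 / 267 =-41.32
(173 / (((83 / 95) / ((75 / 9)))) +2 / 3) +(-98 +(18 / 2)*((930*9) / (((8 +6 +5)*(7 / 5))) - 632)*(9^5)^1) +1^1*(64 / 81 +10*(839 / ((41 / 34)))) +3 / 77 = -68005961633173972 / 403265709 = -168638096.71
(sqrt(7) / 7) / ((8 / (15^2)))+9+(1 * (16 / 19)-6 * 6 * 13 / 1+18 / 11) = -95413 / 209+225 * sqrt(7) / 56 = -445.89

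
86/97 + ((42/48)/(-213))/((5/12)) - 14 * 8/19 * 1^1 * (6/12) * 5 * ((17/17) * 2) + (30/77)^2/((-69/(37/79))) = -403139502596273/14096784530290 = -28.60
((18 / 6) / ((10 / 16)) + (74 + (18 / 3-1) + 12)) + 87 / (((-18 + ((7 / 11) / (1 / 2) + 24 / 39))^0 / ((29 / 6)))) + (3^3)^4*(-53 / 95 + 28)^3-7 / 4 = 37665016482227077 / 3429500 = 10982655338.16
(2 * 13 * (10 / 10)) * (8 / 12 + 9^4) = 511810 / 3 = 170603.33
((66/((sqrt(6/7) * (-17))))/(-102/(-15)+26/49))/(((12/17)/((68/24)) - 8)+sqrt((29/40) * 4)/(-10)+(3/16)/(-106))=-2163936745600 * sqrt(3045)/73637664440794063+838810470715000 * sqrt(42)/73637664440794063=0.07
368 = 368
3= 3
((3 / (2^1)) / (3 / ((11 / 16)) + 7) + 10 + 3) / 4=3283 / 1000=3.28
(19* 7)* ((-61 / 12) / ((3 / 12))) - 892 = -3596.33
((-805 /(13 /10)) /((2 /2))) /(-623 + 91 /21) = 12075 /12064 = 1.00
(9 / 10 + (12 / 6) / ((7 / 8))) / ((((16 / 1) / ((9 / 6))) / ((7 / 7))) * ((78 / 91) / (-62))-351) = -6913 / 761990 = -0.01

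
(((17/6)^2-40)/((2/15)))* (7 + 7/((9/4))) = -2424.56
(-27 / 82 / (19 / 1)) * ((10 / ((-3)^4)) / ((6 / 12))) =-10 / 2337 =-0.00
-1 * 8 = -8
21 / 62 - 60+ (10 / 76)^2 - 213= -12204635 / 44764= -272.64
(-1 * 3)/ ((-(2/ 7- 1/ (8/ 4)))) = -14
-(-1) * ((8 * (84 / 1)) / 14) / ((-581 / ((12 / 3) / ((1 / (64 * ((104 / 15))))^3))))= -18872086298624 / 653625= -28872956.66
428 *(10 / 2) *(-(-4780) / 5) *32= 65466880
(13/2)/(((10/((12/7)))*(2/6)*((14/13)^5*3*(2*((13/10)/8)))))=1113879/470596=2.37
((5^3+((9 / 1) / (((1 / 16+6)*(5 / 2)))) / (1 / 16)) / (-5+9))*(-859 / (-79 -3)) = 56035147 / 159080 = 352.25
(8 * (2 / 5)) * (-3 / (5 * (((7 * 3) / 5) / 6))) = -2.74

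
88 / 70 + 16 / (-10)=-12 / 35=-0.34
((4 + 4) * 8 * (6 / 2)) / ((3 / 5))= 320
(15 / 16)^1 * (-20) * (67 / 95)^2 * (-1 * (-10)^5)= -336675000 / 361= -932617.73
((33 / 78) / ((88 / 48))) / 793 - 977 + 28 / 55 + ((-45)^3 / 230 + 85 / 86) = -769190645422 / 560758055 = -1371.70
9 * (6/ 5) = 54/ 5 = 10.80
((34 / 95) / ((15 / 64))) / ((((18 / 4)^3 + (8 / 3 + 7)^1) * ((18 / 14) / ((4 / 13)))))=487424 / 134435925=0.00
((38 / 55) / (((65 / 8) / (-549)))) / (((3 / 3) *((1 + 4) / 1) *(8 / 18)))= -375516 / 17875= -21.01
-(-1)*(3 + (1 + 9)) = 13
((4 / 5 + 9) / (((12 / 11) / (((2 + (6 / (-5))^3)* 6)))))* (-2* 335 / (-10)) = 613921 / 625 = 982.27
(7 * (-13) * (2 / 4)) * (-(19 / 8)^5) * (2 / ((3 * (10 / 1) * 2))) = 225325009 / 1966080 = 114.61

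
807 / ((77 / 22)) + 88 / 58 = 47114 / 203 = 232.09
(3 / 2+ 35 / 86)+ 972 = 41878 / 43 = 973.91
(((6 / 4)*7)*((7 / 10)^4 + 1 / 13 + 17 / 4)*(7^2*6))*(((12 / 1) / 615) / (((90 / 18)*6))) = 610930677 / 66625000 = 9.17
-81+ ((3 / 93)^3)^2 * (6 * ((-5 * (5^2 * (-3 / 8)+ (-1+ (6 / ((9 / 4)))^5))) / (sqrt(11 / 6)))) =-81 - 1209875 * sqrt(66) / 3163063119084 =-81.00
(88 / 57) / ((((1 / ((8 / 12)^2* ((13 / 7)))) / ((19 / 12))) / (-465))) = -177320 / 189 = -938.20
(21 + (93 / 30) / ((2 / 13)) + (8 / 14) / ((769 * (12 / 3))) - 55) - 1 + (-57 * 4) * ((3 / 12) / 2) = -4667041 / 107660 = -43.35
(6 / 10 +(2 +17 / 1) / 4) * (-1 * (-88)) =2354 / 5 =470.80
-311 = -311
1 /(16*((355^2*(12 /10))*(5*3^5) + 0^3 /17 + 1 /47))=47 /138175826416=0.00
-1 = -1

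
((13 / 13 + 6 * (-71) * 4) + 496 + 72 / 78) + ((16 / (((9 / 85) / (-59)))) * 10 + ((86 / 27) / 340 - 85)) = -90446.62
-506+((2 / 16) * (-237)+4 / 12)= -12847 / 24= -535.29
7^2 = 49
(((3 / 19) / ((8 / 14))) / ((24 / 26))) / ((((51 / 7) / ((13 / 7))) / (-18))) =-3549 / 2584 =-1.37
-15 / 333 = -5 / 111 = -0.05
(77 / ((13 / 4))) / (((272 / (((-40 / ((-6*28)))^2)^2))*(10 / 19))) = 26125 / 49120344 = 0.00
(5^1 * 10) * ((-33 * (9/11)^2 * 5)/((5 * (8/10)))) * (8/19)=-121500/209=-581.34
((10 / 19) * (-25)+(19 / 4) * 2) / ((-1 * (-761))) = -139 / 28918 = -0.00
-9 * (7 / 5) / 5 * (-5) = 63 / 5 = 12.60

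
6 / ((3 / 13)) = 26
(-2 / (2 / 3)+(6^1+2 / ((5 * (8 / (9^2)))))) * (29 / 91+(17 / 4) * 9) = 1979499 / 7280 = 271.91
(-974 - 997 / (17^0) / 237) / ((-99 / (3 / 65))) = 46367 / 101673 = 0.46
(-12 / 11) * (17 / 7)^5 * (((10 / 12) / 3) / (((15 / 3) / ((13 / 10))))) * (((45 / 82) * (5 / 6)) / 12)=-92290705 / 363837936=-0.25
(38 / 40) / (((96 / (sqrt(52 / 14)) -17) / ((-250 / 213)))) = -3800 * sqrt(182) / 2023429 -104975 / 12140574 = -0.03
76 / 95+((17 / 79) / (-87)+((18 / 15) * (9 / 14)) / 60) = 3898837 / 4811100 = 0.81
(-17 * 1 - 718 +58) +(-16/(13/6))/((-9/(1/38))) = -501641/741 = -676.98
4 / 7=0.57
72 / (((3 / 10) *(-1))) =-240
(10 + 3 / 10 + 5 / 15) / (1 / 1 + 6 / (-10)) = 319 / 12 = 26.58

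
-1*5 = -5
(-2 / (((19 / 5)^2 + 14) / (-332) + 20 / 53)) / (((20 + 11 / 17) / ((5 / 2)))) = -37391500 / 45039267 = -0.83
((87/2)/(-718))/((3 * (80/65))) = -0.02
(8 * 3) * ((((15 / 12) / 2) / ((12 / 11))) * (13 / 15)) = 143 / 12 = 11.92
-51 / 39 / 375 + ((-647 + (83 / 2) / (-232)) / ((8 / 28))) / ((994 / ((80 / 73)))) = -7329814001 / 2930986500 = -2.50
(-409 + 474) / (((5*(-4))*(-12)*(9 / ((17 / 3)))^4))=1085773 / 25509168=0.04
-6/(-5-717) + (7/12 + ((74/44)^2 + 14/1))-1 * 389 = -97385875/262086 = -371.58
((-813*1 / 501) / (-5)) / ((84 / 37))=10027 / 70140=0.14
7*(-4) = -28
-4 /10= -2 /5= -0.40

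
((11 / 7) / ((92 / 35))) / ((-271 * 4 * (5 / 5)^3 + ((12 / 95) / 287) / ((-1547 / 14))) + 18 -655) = -331406075 / 954039759788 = -0.00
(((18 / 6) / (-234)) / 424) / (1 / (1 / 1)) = -0.00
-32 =-32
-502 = -502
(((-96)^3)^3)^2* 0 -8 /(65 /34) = -272 /65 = -4.18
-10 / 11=-0.91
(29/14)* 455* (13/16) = 24505/32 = 765.78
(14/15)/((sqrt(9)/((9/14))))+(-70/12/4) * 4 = -169/30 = -5.63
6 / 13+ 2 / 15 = 116 / 195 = 0.59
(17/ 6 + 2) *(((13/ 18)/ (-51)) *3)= -377/ 1836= -0.21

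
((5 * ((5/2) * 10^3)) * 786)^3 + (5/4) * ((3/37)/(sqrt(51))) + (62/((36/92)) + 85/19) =5 * sqrt(51)/2516 + 162178689796875000027859/171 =948413390625000000162.93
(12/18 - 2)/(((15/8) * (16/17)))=-34/45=-0.76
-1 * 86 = -86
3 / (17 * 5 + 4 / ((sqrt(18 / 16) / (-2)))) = 0.04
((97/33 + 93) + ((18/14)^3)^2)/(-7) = -390014287/27176919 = -14.35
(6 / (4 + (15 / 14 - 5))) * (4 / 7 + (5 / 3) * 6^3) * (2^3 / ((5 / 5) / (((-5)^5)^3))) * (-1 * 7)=51761718750000000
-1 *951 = -951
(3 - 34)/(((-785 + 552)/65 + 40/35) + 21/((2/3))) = -910/853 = -1.07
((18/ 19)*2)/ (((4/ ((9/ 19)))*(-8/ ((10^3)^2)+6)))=10125000/ 270749639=0.04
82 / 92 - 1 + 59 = 2709 / 46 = 58.89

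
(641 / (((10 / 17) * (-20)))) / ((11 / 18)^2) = -882657 / 6050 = -145.89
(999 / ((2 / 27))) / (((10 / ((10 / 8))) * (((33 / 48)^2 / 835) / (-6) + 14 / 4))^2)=17.20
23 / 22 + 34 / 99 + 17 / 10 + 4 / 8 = 323 / 90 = 3.59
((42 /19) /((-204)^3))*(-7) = 49 /26883936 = 0.00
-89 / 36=-2.47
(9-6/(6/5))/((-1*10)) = -2/5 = -0.40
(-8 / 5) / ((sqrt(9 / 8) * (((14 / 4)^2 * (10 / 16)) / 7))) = -512 * sqrt(2) / 525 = -1.38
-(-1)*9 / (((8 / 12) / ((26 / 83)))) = 4.23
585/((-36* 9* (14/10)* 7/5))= -1625/1764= -0.92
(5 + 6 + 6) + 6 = 23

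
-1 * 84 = -84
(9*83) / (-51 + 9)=-249 / 14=-17.79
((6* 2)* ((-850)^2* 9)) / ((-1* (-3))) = 26010000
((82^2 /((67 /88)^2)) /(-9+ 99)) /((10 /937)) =12197551168 /1010025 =12076.48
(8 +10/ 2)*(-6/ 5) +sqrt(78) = -78/ 5 +sqrt(78) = -6.77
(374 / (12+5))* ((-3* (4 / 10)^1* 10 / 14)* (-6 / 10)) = 396 / 35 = 11.31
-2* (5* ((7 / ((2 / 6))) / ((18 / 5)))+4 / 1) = -199 / 3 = -66.33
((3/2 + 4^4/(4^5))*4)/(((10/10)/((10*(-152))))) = -10640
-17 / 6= -2.83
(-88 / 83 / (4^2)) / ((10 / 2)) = -11 / 830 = -0.01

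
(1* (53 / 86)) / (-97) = -53 / 8342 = -0.01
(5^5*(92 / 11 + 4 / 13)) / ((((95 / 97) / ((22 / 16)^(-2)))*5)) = 962240000 / 328757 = 2926.90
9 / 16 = 0.56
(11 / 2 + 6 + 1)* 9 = 225 / 2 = 112.50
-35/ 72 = -0.49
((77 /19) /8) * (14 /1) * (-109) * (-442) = 341683.45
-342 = -342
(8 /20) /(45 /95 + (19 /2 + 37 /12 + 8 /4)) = 456 /17165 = 0.03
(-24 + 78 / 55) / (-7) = 1242 / 385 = 3.23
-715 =-715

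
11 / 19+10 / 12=161 / 114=1.41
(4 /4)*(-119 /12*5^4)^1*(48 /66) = -148750 /33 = -4507.58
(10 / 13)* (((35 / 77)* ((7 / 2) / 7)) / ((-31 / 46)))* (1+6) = -8050 / 4433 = -1.82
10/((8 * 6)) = 5/24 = 0.21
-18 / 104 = -9 / 52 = -0.17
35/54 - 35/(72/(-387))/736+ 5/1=938555/158976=5.90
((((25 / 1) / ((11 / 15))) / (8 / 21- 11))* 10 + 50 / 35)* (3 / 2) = -790080 / 17171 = -46.01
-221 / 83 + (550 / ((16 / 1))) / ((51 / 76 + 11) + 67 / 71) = 704427 / 11299454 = 0.06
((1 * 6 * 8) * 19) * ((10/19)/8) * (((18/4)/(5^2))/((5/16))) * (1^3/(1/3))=2592/25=103.68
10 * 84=840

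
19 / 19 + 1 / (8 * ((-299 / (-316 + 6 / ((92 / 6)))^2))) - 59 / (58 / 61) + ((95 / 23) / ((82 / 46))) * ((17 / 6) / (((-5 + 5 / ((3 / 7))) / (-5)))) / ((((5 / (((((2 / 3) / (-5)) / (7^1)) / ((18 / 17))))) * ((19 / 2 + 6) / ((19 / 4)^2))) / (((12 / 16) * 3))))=-16084228406745371 / 156711069016320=-102.64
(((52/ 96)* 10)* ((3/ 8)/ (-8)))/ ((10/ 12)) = -39/ 128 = -0.30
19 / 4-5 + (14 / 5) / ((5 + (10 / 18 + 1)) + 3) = 37 / 860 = 0.04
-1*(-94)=94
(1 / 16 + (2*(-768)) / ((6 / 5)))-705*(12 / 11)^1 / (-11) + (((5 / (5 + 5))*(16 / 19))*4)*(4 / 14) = -311441763 / 257488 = -1209.54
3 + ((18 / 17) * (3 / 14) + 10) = 1574 / 119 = 13.23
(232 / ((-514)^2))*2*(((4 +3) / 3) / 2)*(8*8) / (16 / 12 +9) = 25984 / 2047519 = 0.01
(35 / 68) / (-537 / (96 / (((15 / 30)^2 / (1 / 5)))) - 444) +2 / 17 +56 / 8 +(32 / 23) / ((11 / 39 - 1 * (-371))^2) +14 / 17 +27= 5167331868477839 / 147891390115400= 34.94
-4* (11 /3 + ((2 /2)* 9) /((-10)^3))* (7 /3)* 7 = -537677 /2250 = -238.97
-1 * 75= -75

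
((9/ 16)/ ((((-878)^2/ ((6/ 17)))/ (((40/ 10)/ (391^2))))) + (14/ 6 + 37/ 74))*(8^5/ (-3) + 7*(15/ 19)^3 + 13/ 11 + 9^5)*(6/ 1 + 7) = 4823730147383157453141257/ 2720930576739568776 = 1772823.68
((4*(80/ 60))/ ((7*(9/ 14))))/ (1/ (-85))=-2720/ 27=-100.74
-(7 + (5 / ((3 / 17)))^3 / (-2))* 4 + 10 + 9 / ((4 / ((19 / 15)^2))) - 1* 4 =122775347 / 2700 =45472.35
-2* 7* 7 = -98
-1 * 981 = -981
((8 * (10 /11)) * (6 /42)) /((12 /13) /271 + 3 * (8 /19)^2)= 25436060 /13104399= 1.94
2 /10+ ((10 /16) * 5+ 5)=333 /40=8.32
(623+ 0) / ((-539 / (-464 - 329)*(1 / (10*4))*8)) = 352885 / 77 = 4582.92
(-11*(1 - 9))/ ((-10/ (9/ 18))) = -22/ 5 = -4.40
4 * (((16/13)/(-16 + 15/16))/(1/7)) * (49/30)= -175616/46995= -3.74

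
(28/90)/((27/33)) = 154/405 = 0.38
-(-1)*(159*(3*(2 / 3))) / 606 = 53 / 101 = 0.52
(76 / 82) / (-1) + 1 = 3 / 41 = 0.07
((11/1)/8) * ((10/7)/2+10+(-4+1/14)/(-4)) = 7205/448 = 16.08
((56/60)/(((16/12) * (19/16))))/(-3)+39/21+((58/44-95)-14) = -4653269/43890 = -106.02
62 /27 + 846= 22904 /27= 848.30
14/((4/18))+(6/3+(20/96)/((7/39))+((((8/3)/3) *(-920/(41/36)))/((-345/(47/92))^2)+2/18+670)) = 925561238771/1257094440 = 736.27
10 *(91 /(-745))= -182 /149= -1.22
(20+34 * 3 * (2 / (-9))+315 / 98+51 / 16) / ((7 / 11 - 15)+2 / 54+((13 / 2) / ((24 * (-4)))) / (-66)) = -993960 / 3812207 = -0.26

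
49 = 49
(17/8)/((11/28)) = 119/22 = 5.41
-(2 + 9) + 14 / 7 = -9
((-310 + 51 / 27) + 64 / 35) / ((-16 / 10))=96479 / 504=191.43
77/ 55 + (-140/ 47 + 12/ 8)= -37/ 470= -0.08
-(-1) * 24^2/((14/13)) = 3744/7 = 534.86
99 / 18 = 11 / 2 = 5.50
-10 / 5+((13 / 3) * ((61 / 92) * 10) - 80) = -7351 / 138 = -53.27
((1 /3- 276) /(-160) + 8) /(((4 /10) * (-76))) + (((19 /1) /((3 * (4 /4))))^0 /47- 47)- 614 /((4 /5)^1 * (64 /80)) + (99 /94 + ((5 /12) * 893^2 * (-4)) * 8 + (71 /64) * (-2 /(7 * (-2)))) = -17016576288997 /1600256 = -10633658.80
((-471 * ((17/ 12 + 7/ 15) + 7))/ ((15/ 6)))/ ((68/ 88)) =-920491/ 425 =-2165.86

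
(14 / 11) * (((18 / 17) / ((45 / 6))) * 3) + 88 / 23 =93872 / 21505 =4.37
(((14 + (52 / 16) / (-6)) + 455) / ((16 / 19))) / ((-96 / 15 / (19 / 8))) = -20293615 / 98304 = -206.44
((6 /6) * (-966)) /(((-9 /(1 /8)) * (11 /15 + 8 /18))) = 2415 /212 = 11.39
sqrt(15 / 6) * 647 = 647 * sqrt(10) / 2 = 1023.00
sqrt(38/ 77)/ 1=0.70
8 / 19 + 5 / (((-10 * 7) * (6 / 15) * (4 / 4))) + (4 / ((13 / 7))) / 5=23281 / 34580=0.67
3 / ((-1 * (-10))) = 3 / 10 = 0.30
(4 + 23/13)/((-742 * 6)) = -25/19292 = -0.00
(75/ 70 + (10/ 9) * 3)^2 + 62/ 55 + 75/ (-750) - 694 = -65349839/ 97020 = -673.57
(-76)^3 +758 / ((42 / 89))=-9184765 / 21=-437369.76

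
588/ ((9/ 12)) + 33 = 817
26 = 26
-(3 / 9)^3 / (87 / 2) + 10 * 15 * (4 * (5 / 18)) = 391498 / 2349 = 166.67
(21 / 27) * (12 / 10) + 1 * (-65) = -961 / 15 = -64.07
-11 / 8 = -1.38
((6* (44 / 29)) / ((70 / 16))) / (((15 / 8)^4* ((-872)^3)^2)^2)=0.00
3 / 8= 0.38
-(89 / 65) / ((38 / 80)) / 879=-712 / 217113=-0.00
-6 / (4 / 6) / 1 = -9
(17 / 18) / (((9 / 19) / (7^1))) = 2261 / 162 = 13.96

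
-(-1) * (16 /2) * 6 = 48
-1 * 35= -35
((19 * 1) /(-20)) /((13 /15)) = -57 /52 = -1.10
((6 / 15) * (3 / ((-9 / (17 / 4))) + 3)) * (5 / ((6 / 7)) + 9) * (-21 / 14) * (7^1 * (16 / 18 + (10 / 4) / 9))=-82859 / 720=-115.08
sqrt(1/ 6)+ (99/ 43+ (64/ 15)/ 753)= sqrt(6)/ 6+ 1120957/ 485685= 2.72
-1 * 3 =-3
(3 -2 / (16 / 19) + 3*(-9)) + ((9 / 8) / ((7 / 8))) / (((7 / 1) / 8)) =-24.91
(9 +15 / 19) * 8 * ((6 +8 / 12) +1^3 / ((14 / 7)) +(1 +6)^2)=83576 / 19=4398.74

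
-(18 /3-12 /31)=-174 /31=-5.61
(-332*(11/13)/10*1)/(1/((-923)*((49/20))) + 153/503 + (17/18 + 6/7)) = -57516929316/4310487595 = -13.34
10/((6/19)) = 31.67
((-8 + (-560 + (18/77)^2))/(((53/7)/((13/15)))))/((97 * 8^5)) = -0.00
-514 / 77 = -6.68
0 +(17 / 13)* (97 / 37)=1649 / 481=3.43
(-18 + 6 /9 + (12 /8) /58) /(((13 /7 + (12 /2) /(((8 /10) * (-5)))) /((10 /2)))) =-42161 /174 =-242.30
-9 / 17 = -0.53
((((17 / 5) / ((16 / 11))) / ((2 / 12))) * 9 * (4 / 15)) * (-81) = -136323 / 50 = -2726.46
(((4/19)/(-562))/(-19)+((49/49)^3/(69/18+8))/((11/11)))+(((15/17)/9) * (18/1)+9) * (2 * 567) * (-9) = -13451731500682/122439287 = -109864.50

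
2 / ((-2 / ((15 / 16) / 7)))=-15 / 112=-0.13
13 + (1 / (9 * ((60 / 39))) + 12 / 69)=54839 / 4140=13.25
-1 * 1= -1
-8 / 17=-0.47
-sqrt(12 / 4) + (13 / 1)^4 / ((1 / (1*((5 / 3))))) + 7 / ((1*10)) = 1428071 / 30 -sqrt(3) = 47600.63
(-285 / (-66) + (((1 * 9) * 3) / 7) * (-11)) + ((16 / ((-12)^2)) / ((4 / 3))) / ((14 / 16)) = -2509 / 66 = -38.02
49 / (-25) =-49 / 25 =-1.96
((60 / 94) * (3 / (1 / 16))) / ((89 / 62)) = 89280 / 4183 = 21.34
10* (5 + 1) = 60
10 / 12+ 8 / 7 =83 / 42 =1.98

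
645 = 645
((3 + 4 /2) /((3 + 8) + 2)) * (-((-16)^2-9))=-95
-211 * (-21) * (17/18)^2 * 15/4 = 14821.28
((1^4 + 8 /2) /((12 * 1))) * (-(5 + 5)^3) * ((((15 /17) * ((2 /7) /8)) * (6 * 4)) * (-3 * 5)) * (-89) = -420693.28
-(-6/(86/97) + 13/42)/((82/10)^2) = 0.10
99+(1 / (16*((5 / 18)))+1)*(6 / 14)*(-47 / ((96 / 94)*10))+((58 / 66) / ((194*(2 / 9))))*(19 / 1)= 662196979 / 6828800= 96.97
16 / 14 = 8 / 7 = 1.14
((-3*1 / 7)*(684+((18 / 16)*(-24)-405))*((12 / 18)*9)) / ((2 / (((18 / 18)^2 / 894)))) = -54 / 149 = -0.36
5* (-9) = -45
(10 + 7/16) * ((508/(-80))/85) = -21209/27200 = -0.78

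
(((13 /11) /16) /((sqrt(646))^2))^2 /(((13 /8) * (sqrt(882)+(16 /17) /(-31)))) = 403 /1455193822020752+262353 * sqrt(2) /1369594185431296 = 0.00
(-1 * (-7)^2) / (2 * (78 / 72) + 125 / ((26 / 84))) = -3822 / 31669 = -0.12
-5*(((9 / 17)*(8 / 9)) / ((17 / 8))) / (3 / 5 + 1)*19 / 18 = -1900 / 2601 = -0.73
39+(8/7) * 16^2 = 2321/7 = 331.57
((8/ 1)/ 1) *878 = 7024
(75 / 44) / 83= 75 / 3652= 0.02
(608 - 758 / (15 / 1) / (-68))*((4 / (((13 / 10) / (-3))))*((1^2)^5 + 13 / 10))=-14281114 / 1105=-12924.09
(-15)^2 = 225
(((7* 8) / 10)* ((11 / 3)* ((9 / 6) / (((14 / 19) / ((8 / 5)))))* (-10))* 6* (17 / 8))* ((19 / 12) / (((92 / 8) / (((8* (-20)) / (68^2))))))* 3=47652 / 391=121.87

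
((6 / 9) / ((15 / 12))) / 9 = 8 / 135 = 0.06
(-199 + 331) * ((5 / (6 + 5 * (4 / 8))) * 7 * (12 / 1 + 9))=194040 / 17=11414.12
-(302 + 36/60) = -1513/5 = -302.60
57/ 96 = 19/ 32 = 0.59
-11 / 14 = -0.79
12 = 12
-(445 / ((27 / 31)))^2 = -190302025 / 729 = -261045.30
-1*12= -12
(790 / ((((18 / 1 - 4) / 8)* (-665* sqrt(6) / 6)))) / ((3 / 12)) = -2528* sqrt(6) / 931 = -6.65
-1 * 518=-518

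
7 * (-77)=-539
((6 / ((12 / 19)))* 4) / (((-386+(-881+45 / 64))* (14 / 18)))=-21888 / 567301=-0.04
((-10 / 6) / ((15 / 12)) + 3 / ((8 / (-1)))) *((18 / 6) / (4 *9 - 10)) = -41 / 208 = -0.20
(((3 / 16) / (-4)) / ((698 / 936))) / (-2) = 351 / 11168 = 0.03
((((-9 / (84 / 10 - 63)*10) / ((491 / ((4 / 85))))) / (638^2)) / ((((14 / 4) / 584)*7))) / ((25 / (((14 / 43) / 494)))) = 7008 / 28733373957583295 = 0.00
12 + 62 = 74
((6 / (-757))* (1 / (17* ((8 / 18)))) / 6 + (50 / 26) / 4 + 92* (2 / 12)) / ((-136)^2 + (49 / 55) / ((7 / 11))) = 0.00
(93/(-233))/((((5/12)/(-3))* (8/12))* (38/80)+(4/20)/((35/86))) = -7030800/7881691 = -0.89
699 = 699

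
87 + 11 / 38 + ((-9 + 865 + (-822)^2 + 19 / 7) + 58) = 179999009 / 266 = 676688.00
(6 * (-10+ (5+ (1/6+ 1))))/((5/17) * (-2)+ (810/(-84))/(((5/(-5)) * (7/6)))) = -3.00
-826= -826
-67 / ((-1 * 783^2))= 67 / 613089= 0.00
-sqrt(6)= -2.45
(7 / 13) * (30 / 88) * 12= 315 / 143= 2.20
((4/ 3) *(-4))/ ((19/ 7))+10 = 458/ 57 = 8.04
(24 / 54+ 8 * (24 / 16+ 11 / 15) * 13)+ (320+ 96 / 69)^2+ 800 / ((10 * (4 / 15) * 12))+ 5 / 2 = 103552.58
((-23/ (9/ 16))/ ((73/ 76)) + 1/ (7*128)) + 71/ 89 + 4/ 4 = -2136034199/ 52391808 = -40.77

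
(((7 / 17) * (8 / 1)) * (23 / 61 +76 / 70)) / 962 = 12492 / 2493985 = 0.01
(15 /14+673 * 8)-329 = 5056.07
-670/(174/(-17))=5695/87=65.46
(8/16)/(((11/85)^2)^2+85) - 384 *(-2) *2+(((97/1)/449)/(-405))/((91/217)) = 32222801283673616621/20978323285615020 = 1536.00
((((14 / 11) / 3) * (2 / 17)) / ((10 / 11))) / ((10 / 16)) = 112 / 1275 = 0.09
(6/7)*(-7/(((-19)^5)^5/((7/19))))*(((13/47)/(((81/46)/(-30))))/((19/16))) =-1339520/14213060121083769640508897318663038797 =-0.00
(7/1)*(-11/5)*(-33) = 2541/5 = 508.20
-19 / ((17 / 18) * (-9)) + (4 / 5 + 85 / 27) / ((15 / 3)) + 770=8870461 / 11475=773.02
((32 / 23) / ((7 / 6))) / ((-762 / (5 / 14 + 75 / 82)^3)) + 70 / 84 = 2407489075205 / 2900190579846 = 0.83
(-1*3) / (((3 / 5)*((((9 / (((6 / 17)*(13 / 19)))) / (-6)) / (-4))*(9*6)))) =-520 / 8721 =-0.06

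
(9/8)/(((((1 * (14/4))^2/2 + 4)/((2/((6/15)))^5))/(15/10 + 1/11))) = 109375/198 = 552.40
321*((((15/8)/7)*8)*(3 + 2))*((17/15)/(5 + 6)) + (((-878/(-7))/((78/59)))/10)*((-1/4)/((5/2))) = 106126589/300300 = 353.40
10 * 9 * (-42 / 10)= -378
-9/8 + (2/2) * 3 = 15/8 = 1.88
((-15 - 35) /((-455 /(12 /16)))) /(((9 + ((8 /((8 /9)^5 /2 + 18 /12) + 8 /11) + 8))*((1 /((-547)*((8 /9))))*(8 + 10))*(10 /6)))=-2526117110 /42036034131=-0.06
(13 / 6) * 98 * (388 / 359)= 247156 / 1077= 229.49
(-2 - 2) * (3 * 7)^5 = -16336404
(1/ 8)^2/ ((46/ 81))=81/ 2944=0.03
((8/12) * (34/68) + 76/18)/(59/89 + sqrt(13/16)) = 2.91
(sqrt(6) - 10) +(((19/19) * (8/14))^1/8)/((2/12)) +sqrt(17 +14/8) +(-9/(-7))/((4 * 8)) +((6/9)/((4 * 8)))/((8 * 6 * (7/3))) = -2.75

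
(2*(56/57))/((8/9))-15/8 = 51/152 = 0.34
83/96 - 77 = -7309/96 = -76.14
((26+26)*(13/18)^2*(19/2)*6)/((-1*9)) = -41743/243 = -171.78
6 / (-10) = -3 / 5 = -0.60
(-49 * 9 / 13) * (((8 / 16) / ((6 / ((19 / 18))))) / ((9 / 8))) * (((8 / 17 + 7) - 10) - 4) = 34447 / 1989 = 17.32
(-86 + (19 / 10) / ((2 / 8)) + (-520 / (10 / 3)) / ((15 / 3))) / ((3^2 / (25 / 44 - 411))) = 2474083 / 495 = 4998.15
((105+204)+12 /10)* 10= 3102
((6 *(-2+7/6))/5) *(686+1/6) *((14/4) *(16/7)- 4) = -2744.67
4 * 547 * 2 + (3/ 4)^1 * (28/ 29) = 126925/ 29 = 4376.72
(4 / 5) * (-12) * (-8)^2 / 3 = -1024 / 5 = -204.80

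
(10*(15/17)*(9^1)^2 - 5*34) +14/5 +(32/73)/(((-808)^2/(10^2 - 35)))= 547.51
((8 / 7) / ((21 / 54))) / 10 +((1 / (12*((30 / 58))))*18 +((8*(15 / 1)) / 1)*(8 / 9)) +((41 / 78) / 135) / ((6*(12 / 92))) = 1020371617 / 9287460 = 109.87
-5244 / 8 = -1311 / 2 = -655.50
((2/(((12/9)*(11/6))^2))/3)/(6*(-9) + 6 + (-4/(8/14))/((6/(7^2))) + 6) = -81/71995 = -0.00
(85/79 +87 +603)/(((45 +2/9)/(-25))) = -12283875/32153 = -382.04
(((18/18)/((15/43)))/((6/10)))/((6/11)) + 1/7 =3365/378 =8.90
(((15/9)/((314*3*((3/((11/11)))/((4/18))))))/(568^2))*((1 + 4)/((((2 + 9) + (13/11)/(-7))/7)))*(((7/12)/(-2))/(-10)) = 18865/492730998663168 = 0.00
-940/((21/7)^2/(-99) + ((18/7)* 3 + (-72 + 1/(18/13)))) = 260568/17645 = 14.77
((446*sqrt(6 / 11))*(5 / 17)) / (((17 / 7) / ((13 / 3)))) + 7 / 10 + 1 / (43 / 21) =511 / 430 + 202930*sqrt(66) / 9537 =174.05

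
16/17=0.94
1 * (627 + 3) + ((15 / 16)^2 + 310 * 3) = 399585 / 256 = 1560.88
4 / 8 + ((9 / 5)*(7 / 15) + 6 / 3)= 167 / 50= 3.34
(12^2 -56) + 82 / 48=89.71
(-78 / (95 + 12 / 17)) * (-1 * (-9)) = -11934 / 1627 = -7.33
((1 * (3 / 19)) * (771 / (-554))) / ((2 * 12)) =-771 / 84208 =-0.01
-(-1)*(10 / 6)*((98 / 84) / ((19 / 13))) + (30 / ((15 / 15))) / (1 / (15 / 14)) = 80135 / 2394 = 33.47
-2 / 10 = -0.20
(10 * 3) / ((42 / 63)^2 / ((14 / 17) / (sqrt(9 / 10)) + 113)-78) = -174842932995 / 454568701729 + 21420 * sqrt(10) / 454568701729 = -0.38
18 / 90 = 1 / 5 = 0.20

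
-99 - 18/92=-4563/46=-99.20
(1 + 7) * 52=416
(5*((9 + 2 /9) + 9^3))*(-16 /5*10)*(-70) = 74412800 /9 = 8268088.89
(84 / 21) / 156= 1 / 39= 0.03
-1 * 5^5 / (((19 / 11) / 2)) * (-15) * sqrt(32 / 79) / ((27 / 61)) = 83875000 * sqrt(158) / 13509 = 78043.70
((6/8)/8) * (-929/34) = -2787/1088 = -2.56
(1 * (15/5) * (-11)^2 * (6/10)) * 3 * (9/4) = 29403/20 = 1470.15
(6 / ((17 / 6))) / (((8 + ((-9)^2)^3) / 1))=36 / 9034633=0.00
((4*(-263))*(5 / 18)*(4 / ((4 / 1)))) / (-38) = 7.69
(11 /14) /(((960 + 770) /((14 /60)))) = 11 /103800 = 0.00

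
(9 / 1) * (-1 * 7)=-63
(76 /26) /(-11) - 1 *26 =-26.27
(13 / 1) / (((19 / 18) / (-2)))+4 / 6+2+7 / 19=-1231 / 57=-21.60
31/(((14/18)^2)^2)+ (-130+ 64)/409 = 83028453/982009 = 84.55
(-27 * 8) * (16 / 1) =-3456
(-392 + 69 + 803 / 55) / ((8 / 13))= -10023 / 20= -501.15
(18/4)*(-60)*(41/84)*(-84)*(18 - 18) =0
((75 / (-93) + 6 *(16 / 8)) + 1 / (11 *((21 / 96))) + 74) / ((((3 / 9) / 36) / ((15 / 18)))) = 18391410 / 2387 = 7704.82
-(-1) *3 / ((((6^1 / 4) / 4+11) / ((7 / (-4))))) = -6 / 13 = -0.46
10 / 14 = 5 / 7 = 0.71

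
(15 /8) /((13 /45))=6.49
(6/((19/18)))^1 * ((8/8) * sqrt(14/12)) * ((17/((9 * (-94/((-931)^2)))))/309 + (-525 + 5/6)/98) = -1581048331 * sqrt(42)/27041826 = -378.91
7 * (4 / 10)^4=112 / 625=0.18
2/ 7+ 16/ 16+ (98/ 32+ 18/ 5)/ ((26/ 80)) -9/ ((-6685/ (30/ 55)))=3204133/ 147070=21.79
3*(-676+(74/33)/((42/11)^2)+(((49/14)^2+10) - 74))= -3850439/1764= -2182.79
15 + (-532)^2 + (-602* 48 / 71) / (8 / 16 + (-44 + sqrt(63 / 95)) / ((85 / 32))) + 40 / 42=943165440* sqrt(665) / 50288323537 + 298932462697948943 / 1056054794277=283065.78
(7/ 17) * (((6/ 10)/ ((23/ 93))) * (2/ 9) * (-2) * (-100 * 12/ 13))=208320/ 5083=40.98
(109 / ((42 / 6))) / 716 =109 / 5012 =0.02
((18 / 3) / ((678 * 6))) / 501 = 1 / 339678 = 0.00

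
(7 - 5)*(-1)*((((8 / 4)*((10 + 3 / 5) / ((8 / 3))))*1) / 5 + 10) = -23.18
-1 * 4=-4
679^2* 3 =1383123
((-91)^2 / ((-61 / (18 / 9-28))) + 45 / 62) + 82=3612.33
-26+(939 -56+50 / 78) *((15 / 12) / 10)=13175 / 156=84.46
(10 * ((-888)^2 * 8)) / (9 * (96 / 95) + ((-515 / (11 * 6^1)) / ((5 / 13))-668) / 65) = -5141937715200 / 121801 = -42215890.80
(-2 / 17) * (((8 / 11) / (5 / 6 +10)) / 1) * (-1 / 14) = 48 / 85085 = 0.00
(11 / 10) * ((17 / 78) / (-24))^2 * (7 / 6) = 22253 / 210263040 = 0.00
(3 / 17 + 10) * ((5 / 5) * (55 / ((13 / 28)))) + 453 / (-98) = 26009047 / 21658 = 1200.90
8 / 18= 4 / 9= 0.44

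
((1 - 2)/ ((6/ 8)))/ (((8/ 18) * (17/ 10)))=-30/ 17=-1.76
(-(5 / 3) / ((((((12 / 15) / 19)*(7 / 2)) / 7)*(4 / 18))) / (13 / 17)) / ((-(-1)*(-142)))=24225 / 7384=3.28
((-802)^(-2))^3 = 1/ 266100818073753664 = 0.00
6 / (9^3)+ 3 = 731 / 243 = 3.01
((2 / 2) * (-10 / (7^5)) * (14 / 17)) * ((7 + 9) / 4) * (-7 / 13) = 80 / 75803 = 0.00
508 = 508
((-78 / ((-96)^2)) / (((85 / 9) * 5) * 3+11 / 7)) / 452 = -91 / 696123392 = -0.00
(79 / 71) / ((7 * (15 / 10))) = 0.11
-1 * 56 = -56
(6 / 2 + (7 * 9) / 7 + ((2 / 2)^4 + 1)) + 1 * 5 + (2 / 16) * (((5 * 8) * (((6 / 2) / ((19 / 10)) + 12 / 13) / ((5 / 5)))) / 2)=6238 / 247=25.26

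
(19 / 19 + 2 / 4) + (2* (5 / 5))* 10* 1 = 43 / 2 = 21.50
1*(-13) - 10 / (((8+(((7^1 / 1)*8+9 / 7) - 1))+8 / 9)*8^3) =-13665083 / 1051136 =-13.00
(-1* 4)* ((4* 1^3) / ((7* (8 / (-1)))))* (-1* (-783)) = 1566 / 7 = 223.71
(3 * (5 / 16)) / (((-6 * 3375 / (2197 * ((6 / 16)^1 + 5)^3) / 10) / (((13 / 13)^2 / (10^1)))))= -15.79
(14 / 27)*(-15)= -70 / 9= -7.78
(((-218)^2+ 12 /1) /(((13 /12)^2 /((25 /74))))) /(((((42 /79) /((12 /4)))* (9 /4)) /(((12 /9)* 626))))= 3761352550400 /131313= 28644174.99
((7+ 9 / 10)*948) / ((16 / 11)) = 205953 / 40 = 5148.82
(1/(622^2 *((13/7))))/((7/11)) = 0.00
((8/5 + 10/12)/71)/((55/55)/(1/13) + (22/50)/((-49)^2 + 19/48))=42072455/15958941078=0.00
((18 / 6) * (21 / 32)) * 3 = 5.91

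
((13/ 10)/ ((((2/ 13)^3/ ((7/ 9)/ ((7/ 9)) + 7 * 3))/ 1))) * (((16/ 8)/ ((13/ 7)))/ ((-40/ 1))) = -169169/ 800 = -211.46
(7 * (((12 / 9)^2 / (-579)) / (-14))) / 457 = 8 / 2381427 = 0.00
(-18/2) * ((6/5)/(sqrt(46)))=-27 * sqrt(46)/115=-1.59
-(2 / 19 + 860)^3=-4364310273688 / 6859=-636289586.48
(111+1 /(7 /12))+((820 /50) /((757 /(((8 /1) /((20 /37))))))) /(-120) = 447944131 /3974250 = 112.71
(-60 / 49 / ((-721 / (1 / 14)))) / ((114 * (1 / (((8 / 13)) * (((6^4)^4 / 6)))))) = 307894.84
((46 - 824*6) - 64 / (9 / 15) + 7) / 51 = -14993 / 153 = -97.99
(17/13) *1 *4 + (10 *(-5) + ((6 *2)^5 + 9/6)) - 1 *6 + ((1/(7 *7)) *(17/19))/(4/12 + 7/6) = 18066105227/72618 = 248782.74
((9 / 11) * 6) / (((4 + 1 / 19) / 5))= 5130 / 847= 6.06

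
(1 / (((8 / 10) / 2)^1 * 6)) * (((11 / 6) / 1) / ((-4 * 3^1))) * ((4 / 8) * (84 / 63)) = -55 / 1296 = -0.04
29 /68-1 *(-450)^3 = 6196500029 /68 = 91125000.43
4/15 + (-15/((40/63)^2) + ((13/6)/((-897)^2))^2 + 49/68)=-1358714901695191/37510639852608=-36.22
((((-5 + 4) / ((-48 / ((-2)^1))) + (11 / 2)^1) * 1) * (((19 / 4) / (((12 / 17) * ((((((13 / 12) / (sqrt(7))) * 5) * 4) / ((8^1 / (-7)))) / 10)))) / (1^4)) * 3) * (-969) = 41001297 * sqrt(7) / 728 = 149009.94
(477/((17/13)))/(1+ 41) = 2067/238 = 8.68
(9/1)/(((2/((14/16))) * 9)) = 7/16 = 0.44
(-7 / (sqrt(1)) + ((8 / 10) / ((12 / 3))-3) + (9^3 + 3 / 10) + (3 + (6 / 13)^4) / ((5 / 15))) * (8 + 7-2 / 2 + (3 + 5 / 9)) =3288071087 / 257049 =12791.61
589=589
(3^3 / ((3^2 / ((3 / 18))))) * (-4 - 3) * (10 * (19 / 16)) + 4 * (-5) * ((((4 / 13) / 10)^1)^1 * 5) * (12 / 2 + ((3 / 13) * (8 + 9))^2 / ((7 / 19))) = -188.56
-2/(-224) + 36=4033/112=36.01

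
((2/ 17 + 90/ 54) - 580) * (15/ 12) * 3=-147445/ 68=-2168.31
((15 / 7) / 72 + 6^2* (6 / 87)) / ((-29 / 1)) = -12241 / 141288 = -0.09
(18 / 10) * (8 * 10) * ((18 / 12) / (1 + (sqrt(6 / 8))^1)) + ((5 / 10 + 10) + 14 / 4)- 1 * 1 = 877- 432 * sqrt(3) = 128.75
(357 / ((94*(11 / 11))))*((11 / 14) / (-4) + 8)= 22287 / 752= 29.64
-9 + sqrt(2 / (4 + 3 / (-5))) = -9 + sqrt(170) / 17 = -8.23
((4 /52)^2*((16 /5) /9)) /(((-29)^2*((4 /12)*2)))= 8 /2131935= 0.00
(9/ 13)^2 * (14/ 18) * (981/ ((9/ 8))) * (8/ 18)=24416/ 169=144.47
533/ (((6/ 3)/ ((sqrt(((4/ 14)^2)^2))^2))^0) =533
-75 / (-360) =5 / 24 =0.21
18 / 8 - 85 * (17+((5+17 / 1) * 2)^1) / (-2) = 10379 / 4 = 2594.75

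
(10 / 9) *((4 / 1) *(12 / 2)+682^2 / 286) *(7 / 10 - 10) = -665074 / 39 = -17053.18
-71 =-71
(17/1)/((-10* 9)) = -17/90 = -0.19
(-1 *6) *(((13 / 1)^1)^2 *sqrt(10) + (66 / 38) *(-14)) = 2772 / 19 - 1014 *sqrt(10) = -3060.65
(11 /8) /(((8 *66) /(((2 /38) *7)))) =7 /7296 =0.00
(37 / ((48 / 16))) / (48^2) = 37 / 6912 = 0.01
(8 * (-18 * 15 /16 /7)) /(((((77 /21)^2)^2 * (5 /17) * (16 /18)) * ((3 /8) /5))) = -557685 /102487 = -5.44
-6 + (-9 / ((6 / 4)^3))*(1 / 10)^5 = -225001 / 37500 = -6.00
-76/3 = -25.33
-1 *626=-626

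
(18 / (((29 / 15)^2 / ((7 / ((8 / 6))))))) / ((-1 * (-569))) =42525 / 957058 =0.04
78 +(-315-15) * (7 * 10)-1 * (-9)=-23013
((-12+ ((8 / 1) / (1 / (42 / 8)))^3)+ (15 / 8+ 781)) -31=598623 / 8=74827.88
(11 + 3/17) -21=-167/17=-9.82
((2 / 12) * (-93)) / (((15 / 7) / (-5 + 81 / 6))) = -3689 / 60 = -61.48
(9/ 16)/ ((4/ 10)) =45/ 32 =1.41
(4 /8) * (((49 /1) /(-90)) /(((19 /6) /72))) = -588 /95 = -6.19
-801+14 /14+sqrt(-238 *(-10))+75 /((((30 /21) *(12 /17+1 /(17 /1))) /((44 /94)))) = -469165 /611+2 *sqrt(595) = -719.08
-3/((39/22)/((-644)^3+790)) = 5875962268/13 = 451997097.54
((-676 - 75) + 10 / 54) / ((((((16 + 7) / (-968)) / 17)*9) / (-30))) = -3335960320 / 1863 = -1790638.93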